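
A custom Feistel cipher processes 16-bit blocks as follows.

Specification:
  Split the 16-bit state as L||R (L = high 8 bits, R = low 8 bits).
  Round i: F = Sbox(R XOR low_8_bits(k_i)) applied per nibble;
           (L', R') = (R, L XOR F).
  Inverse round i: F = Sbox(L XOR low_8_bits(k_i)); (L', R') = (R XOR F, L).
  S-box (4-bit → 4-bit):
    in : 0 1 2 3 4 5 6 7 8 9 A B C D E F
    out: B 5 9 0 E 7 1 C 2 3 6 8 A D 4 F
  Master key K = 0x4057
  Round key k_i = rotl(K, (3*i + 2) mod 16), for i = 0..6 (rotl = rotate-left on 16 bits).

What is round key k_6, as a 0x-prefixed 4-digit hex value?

0x0574

K = 0x4057
k_0 = rotl(K, (3*0+2) mod 16) = rotl(K, 2) = 0x015D
k_1 = rotl(K, (3*1+2) mod 16) = rotl(K, 5) = 0x0AE8
k_2 = rotl(K, (3*2+2) mod 16) = rotl(K, 8) = 0x5740
k_3 = rotl(K, (3*3+2) mod 16) = rotl(K, 11) = 0xBA02
k_4 = rotl(K, (3*4+2) mod 16) = rotl(K, 14) = 0xD015
k_5 = rotl(K, (3*5+2) mod 16) = rotl(K, 1) = 0x80AE
k_6 = rotl(K, (3*6+2) mod 16) = rotl(K, 4) = 0x0574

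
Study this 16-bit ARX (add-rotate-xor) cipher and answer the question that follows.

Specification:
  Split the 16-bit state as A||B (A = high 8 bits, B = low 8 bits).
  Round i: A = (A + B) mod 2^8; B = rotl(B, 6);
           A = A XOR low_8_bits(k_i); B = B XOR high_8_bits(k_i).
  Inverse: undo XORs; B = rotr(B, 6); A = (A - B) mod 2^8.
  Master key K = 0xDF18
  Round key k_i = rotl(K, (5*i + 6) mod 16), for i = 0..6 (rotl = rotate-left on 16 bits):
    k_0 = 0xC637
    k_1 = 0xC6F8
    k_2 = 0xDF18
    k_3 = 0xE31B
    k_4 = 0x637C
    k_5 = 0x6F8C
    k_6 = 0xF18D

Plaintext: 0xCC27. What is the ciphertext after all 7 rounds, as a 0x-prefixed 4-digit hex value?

s_0 = plaintext = 0xCC27
s_1 = Round(s_0, k_0) = 0xC40F
s_2 = Round(s_1, k_1) = 0x2B05
s_3 = Round(s_2, k_2) = 0x289E
s_4 = Round(s_3, k_3) = 0xDD44
s_5 = Round(s_4, k_4) = 0x5D72
s_6 = Round(s_5, k_5) = 0x43F3
s_7 = Round(s_6, k_6) = 0xBB0D

0xBB0D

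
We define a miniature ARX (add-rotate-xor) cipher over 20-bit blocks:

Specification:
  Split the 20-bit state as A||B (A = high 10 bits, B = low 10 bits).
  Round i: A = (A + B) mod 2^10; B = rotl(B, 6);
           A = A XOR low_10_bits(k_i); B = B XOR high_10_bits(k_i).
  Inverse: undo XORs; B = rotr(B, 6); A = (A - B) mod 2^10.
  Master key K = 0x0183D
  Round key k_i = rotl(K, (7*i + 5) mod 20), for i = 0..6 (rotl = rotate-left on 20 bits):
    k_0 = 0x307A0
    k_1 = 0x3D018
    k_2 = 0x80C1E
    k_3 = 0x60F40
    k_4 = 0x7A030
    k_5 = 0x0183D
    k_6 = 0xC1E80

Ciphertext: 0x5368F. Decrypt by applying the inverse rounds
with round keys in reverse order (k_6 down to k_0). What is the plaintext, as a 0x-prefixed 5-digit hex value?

0xA0112

s_0 = ciphertext = 0x5368F
s_1 = InvRound(s_0, k_6) = 0xD1C86
s_2 = InvRound(s_1, k_5) = 0xDE002
s_3 = InvRound(s_2, k_4) = 0x286A7
s_4 = InvRound(s_3, k_3) = 0x6564C
s_5 = InvRound(s_4, k_2) = 0x268F1
s_6 = InvRound(s_5, k_1) = 0x0C850
s_7 = InvRound(s_6, k_0) = 0xA0112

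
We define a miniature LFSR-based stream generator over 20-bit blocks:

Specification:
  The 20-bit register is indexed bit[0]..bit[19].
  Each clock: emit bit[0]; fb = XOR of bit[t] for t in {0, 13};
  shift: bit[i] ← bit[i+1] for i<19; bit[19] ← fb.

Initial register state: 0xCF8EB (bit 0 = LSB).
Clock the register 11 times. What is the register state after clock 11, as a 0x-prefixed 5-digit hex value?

reg_0 = 0xCF8EB
clock 1: out=1, reg = 0x67C75
clock 2: out=1, reg = 0x33E3A
clock 3: out=0, reg = 0x99F1D
clock 4: out=1, reg = 0xCCF8E
clock 5: out=0, reg = 0x667C7
clock 6: out=1, reg = 0x333E3
clock 7: out=1, reg = 0x199F1
clock 8: out=1, reg = 0x8CCF8
clock 9: out=0, reg = 0x4667C
clock 10: out=0, reg = 0xA333E
clock 11: out=0, reg = 0xD199F

0xD199F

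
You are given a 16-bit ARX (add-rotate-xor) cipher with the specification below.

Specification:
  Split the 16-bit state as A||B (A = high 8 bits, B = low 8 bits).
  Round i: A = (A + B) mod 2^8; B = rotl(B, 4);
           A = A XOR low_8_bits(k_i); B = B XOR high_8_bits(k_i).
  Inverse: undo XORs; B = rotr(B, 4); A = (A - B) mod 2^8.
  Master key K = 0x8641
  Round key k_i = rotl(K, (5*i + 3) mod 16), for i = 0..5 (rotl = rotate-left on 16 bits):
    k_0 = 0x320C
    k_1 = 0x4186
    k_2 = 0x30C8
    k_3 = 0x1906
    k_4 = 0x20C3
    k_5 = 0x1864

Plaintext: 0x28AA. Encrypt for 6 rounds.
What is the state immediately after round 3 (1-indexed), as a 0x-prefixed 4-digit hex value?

0x70BC

s_0 = plaintext = 0x28AA
s_1 = Round(s_0, k_0) = 0xDE98
s_2 = Round(s_1, k_1) = 0xF0C8
s_3 = Round(s_2, k_2) = 0x70BC
s_4 = Round(s_3, k_3) = 0x2AD2
s_5 = Round(s_4, k_4) = 0x3F0D
s_6 = Round(s_5, k_5) = 0x28C8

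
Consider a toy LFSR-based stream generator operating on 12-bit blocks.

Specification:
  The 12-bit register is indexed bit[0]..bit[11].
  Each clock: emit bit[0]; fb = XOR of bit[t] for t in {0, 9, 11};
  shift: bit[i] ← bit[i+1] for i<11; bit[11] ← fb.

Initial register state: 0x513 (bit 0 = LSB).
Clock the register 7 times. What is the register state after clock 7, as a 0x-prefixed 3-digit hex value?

reg_0 = 0x513
clock 1: out=1, reg = 0xA89
clock 2: out=1, reg = 0xD44
clock 3: out=0, reg = 0xEA2
clock 4: out=0, reg = 0x751
clock 5: out=1, reg = 0x3A8
clock 6: out=0, reg = 0x9D4
clock 7: out=0, reg = 0xCEA

0xCEA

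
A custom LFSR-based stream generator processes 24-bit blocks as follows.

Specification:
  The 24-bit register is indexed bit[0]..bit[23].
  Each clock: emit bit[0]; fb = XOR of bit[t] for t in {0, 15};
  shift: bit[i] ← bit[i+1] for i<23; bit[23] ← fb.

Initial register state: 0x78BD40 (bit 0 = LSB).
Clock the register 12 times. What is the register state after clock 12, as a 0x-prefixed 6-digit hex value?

reg_0 = 0x78BD40
clock 1: out=0, reg = 0xBC5EA0
clock 2: out=0, reg = 0x5E2F50
clock 3: out=0, reg = 0x2F17A8
clock 4: out=0, reg = 0x178BD4
clock 5: out=0, reg = 0x8BC5EA
clock 6: out=0, reg = 0xC5E2F5
clock 7: out=1, reg = 0x62F17A
clock 8: out=0, reg = 0xB178BD
clock 9: out=1, reg = 0xD8BC5E
clock 10: out=0, reg = 0xEC5E2F
clock 11: out=1, reg = 0xF62F17
clock 12: out=1, reg = 0xFB178B

0xFB178B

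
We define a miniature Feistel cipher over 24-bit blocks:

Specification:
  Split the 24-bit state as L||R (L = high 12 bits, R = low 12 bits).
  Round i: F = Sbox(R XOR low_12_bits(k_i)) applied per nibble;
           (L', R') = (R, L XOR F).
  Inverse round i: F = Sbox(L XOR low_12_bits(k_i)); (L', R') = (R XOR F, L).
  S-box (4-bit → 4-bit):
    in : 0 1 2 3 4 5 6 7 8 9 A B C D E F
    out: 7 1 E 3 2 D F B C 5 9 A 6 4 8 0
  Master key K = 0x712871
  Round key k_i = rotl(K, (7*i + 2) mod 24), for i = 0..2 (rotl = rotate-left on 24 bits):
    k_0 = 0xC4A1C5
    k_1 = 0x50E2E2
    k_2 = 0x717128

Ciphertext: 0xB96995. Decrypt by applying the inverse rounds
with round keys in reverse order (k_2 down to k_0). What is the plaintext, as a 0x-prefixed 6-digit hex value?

0x22E5D6

s_0 = ciphertext = 0xB96995
s_1 = InvRound(s_0, k_2) = 0x03DB96
s_2 = InvRound(s_1, k_1) = 0x5D603D
s_3 = InvRound(s_2, k_0) = 0x22E5D6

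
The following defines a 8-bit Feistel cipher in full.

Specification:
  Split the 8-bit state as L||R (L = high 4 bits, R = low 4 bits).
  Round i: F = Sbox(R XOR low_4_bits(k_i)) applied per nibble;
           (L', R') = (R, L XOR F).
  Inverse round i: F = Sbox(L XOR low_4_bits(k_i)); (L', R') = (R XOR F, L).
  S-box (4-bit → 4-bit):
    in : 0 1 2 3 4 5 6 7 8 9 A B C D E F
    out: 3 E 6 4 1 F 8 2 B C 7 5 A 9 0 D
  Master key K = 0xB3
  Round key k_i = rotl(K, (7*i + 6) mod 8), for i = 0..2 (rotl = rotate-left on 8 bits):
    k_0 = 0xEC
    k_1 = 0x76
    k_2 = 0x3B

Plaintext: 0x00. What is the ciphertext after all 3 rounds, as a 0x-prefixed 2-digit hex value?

0xA4

s_0 = plaintext = 0x00
s_1 = Round(s_0, k_0) = 0x0A
s_2 = Round(s_1, k_1) = 0xAA
s_3 = Round(s_2, k_2) = 0xA4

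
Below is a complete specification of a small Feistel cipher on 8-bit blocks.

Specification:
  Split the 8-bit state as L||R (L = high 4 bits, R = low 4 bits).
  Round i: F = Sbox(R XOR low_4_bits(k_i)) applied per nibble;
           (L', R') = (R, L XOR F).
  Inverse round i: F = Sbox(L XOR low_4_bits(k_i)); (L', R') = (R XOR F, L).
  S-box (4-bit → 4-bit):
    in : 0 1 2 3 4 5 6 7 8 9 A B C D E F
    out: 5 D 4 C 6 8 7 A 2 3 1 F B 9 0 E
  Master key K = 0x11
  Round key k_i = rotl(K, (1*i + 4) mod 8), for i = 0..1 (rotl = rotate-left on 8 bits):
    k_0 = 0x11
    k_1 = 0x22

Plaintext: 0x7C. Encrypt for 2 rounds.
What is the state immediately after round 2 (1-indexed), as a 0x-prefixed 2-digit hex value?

s_0 = plaintext = 0x7C
s_1 = Round(s_0, k_0) = 0xCE
s_2 = Round(s_1, k_1) = 0xE7

0xE7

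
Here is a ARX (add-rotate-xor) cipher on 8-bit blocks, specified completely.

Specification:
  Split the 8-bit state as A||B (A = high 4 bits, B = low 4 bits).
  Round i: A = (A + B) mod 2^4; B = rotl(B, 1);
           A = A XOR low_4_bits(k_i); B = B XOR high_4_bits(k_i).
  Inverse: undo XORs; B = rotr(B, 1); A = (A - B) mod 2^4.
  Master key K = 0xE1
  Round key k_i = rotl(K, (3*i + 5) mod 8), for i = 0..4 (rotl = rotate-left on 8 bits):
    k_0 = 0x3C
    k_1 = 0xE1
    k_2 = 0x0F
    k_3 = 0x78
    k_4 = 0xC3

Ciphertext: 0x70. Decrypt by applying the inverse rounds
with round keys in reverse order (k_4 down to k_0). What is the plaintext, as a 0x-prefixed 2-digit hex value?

s_0 = ciphertext = 0x70
s_1 = InvRound(s_0, k_4) = 0xE6
s_2 = InvRound(s_1, k_3) = 0xE8
s_3 = InvRound(s_2, k_2) = 0xD4
s_4 = InvRound(s_3, k_1) = 0x75
s_5 = InvRound(s_4, k_0) = 0x83

0x83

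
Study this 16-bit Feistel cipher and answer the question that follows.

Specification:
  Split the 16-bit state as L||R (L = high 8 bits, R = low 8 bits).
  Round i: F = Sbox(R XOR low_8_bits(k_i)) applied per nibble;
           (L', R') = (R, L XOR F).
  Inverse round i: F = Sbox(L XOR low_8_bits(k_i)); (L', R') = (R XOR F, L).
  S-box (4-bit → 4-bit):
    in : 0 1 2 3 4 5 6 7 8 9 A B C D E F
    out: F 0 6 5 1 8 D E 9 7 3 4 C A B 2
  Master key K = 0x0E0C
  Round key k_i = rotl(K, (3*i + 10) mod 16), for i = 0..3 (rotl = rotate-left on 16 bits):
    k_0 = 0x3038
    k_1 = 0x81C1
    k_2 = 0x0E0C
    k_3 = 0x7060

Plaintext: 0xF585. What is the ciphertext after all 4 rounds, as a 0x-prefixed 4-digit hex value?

s_0 = plaintext = 0xF585
s_1 = Round(s_0, k_0) = 0x85BF
s_2 = Round(s_1, k_1) = 0xBF6E
s_3 = Round(s_2, k_2) = 0x6E69
s_4 = Round(s_3, k_3) = 0x6999

0x6999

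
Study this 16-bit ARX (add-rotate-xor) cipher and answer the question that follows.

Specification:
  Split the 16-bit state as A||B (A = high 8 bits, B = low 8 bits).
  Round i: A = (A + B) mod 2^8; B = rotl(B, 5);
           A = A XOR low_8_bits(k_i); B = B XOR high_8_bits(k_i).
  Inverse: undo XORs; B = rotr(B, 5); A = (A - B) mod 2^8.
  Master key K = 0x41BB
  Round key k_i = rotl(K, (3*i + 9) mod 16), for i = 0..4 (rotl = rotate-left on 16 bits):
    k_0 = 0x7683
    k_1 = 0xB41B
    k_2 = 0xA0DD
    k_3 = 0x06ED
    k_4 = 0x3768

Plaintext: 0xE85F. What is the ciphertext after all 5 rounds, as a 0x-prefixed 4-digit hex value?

s_0 = plaintext = 0xE85F
s_1 = Round(s_0, k_0) = 0xC49D
s_2 = Round(s_1, k_1) = 0x7A07
s_3 = Round(s_2, k_2) = 0x5C40
s_4 = Round(s_3, k_3) = 0x710E
s_5 = Round(s_4, k_4) = 0x17F6

0x17F6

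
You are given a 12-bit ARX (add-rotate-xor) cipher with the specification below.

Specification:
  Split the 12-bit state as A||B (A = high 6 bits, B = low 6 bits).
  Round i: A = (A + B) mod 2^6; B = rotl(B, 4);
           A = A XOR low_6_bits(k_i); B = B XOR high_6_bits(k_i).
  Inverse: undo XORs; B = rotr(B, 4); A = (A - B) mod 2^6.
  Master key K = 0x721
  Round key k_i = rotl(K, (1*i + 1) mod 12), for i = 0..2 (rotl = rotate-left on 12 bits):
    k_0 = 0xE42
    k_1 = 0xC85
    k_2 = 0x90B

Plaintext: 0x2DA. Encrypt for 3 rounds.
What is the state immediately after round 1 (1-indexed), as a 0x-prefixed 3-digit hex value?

s_0 = plaintext = 0x2DA
s_1 = Round(s_0, k_0) = 0x9DF
s_2 = Round(s_1, k_1) = 0x0C5
s_3 = Round(s_2, k_2) = 0x0F5

0x9DF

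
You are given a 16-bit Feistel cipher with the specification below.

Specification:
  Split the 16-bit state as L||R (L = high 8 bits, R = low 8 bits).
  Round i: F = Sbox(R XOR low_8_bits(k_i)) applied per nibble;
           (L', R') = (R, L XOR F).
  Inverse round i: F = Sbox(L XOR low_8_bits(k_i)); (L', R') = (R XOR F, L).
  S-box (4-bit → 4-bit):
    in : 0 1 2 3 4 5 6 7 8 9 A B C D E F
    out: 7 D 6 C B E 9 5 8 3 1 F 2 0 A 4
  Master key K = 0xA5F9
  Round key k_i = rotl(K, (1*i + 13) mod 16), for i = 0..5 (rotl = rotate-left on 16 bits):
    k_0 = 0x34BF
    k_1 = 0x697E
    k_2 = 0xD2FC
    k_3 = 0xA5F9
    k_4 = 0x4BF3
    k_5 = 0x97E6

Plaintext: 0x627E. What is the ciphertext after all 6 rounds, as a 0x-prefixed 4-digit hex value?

0x32CE

s_0 = plaintext = 0x627E
s_1 = Round(s_0, k_0) = 0x7E4F
s_2 = Round(s_1, k_1) = 0x4FB3
s_3 = Round(s_2, k_2) = 0xB3FB
s_4 = Round(s_3, k_3) = 0xFBC5
s_5 = Round(s_4, k_4) = 0xC532
s_6 = Round(s_5, k_5) = 0x32CE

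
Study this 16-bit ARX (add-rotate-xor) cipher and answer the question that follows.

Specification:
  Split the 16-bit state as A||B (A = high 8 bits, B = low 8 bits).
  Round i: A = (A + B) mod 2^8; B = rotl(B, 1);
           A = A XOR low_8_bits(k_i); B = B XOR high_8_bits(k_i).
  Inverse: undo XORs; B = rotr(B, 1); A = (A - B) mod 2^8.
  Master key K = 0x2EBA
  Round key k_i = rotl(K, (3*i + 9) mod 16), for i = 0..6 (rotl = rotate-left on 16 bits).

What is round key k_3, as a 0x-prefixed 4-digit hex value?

0xBAE8

K = 0x2EBA
k_0 = rotl(K, (3*0+9) mod 16) = rotl(K, 9) = 0x745D
k_1 = rotl(K, (3*1+9) mod 16) = rotl(K, 12) = 0xA2EB
k_2 = rotl(K, (3*2+9) mod 16) = rotl(K, 15) = 0x175D
k_3 = rotl(K, (3*3+9) mod 16) = rotl(K, 2) = 0xBAE8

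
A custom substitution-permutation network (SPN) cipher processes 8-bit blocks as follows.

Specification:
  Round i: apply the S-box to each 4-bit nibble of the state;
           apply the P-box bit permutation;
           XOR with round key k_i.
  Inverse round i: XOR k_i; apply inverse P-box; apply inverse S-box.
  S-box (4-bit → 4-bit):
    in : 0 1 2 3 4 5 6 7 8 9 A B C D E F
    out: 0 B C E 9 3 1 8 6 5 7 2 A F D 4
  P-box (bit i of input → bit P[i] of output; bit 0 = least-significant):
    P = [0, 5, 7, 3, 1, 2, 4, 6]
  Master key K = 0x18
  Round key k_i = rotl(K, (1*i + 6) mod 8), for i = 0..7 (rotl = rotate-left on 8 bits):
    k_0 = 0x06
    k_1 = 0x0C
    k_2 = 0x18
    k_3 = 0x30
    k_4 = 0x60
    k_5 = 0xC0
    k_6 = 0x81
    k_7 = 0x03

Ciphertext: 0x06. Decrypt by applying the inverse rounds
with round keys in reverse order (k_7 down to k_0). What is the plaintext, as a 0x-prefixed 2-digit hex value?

0xDC

s_0 = ciphertext = 0x06
s_1 = InvRound(s_0, k_7) = 0xB6
s_2 = InvRound(s_1, k_6) = 0xA5
s_3 = InvRound(s_2, k_5) = 0xC5
s_4 = InvRound(s_3, k_4) = 0xBA
s_5 = InvRound(s_4, k_3) = 0x62
s_6 = InvRound(s_5, k_2) = 0xEC
s_7 = InvRound(s_6, k_1) = 0x78
s_8 = InvRound(s_7, k_0) = 0xDC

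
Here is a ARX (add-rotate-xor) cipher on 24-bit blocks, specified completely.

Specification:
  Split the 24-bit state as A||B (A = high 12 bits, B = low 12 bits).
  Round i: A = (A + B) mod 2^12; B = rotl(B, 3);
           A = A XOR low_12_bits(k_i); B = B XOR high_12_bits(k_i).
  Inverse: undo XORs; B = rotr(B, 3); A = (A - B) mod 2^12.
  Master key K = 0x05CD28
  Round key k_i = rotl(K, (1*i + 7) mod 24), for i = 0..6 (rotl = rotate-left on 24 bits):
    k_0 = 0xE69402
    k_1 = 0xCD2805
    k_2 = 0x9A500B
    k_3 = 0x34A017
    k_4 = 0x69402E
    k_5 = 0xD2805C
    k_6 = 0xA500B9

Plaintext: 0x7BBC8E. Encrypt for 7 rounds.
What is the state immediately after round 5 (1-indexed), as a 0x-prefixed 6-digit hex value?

0xCD3A26

s_0 = plaintext = 0x7BBC8E
s_1 = Round(s_0, k_0) = 0x04BA1F
s_2 = Round(s_1, k_1) = 0x26FC2F
s_3 = Round(s_2, k_2) = 0xE958DB
s_4 = Round(s_3, k_3) = 0x767596
s_5 = Round(s_4, k_4) = 0xCD3A26
s_6 = Round(s_5, k_5) = 0x6A5C1D
s_7 = Round(s_6, k_6) = 0x27BABE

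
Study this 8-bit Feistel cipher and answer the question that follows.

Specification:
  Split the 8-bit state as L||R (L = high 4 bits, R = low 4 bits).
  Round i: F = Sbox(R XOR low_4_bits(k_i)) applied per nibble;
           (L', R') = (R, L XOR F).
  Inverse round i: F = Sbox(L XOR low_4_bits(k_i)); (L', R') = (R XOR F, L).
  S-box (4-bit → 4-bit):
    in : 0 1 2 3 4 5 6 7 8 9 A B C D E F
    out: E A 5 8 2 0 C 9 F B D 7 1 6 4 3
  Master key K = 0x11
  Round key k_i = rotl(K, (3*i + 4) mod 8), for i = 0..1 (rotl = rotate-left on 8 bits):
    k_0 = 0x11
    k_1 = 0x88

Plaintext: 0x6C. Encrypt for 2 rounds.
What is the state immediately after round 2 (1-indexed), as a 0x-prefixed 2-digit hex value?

0x03

s_0 = plaintext = 0x6C
s_1 = Round(s_0, k_0) = 0xC0
s_2 = Round(s_1, k_1) = 0x03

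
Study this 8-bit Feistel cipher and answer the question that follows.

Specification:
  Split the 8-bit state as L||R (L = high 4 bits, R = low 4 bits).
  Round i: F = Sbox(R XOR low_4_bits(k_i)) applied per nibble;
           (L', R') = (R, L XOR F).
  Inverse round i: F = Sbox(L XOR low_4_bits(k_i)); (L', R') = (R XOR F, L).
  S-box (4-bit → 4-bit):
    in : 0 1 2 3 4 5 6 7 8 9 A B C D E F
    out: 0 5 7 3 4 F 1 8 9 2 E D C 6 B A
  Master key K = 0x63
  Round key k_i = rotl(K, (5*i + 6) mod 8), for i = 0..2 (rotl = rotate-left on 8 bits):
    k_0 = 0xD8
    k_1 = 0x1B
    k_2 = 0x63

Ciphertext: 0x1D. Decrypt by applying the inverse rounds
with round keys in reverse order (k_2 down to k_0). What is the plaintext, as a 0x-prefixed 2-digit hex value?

0x64

s_0 = ciphertext = 0x1D
s_1 = InvRound(s_0, k_2) = 0xA1
s_2 = InvRound(s_1, k_1) = 0x4A
s_3 = InvRound(s_2, k_0) = 0x64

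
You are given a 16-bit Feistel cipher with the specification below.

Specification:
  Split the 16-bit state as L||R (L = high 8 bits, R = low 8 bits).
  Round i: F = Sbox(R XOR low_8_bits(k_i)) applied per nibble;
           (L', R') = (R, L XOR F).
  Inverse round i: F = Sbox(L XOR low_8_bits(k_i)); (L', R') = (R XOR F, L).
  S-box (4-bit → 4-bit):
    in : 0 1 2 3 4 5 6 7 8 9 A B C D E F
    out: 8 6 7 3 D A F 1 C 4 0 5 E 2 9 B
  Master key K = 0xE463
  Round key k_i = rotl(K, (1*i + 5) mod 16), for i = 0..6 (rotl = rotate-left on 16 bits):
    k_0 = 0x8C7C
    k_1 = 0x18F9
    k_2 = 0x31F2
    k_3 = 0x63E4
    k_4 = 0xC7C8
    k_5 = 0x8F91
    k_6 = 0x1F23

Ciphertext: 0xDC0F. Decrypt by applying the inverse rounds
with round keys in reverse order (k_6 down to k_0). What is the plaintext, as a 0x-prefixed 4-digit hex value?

0xBDCC

s_0 = ciphertext = 0xDC0F
s_1 = InvRound(s_0, k_6) = 0xB4DC
s_2 = InvRound(s_1, k_5) = 0xA6B4
s_3 = InvRound(s_2, k_4) = 0x4DA6
s_4 = InvRound(s_3, k_3) = 0xA24D
s_5 = InvRound(s_4, k_2) = 0xE5A2
s_6 = InvRound(s_5, k_1) = 0xCCE5
s_7 = InvRound(s_6, k_0) = 0xBDCC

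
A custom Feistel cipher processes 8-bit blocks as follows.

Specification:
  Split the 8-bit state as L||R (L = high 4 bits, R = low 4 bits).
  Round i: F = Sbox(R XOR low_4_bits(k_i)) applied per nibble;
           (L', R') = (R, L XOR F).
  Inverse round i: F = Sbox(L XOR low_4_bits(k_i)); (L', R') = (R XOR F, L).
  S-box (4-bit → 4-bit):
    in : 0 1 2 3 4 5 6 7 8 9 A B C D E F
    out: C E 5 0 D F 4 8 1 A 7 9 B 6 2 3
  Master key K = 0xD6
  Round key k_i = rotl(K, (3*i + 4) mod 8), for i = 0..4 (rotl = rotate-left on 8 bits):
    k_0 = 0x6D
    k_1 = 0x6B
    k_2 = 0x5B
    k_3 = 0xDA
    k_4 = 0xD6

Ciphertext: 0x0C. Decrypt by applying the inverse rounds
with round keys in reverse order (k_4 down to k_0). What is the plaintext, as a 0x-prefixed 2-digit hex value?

s_0 = ciphertext = 0x0C
s_1 = InvRound(s_0, k_4) = 0x80
s_2 = InvRound(s_1, k_3) = 0x58
s_3 = InvRound(s_2, k_2) = 0xA5
s_4 = InvRound(s_3, k_1) = 0xBA
s_5 = InvRound(s_4, k_0) = 0xEB

0xEB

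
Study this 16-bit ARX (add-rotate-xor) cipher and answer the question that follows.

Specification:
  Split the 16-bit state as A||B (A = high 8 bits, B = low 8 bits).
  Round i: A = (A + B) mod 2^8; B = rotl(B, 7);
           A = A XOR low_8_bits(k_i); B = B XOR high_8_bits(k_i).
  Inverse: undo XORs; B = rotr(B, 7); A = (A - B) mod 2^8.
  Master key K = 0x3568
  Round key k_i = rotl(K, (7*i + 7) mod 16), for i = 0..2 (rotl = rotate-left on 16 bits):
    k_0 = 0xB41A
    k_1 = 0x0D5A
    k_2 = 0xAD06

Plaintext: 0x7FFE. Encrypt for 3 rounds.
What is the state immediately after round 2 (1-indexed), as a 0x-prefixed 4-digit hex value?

s_0 = plaintext = 0x7FFE
s_1 = Round(s_0, k_0) = 0x67CB
s_2 = Round(s_1, k_1) = 0x68E8
s_3 = Round(s_2, k_2) = 0x56D9

0x68E8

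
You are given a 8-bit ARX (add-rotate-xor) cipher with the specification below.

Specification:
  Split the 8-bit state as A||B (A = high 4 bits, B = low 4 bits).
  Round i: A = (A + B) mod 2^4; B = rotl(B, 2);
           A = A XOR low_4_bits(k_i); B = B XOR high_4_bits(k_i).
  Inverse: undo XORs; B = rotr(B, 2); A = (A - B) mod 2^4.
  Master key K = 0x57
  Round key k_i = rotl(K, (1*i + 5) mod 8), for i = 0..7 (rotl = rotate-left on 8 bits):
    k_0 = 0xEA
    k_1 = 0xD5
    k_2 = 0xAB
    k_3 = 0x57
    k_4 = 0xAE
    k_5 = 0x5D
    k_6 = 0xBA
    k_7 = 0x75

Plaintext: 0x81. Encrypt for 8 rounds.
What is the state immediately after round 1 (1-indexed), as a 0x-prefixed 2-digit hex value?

s_0 = plaintext = 0x81
s_1 = Round(s_0, k_0) = 0x3A
s_2 = Round(s_1, k_1) = 0x87
s_3 = Round(s_2, k_2) = 0x47
s_4 = Round(s_3, k_3) = 0xC8
s_5 = Round(s_4, k_4) = 0xA8
s_6 = Round(s_5, k_5) = 0xF7
s_7 = Round(s_6, k_6) = 0xC6
s_8 = Round(s_7, k_7) = 0x7E

0x3A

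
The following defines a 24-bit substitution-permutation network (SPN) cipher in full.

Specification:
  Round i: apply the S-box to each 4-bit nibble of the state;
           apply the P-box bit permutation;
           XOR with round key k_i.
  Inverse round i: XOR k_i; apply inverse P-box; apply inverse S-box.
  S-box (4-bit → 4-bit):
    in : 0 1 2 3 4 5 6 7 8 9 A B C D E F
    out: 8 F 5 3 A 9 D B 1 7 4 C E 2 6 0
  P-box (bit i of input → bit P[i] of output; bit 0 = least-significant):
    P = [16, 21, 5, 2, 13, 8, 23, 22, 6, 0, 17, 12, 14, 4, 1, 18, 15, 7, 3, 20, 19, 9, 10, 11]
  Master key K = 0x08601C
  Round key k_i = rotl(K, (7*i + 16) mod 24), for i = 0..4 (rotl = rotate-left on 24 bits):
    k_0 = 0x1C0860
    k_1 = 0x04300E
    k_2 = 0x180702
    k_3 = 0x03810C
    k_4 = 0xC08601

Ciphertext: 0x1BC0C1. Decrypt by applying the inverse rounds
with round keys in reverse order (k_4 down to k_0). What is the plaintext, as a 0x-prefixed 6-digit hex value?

s_0 = ciphertext = 0x1BC0C1
s_1 = InvRound(s_0, k_4) = 0x9482B8
s_2 = InvRound(s_1, k_3) = 0xD44AE6
s_3 = InvRound(s_2, k_2) = 0x6D58CB
s_4 = InvRound(s_3, k_1) = 0x5D8357
s_5 = InvRound(s_4, k_0) = 0x48ED46

0x48ED46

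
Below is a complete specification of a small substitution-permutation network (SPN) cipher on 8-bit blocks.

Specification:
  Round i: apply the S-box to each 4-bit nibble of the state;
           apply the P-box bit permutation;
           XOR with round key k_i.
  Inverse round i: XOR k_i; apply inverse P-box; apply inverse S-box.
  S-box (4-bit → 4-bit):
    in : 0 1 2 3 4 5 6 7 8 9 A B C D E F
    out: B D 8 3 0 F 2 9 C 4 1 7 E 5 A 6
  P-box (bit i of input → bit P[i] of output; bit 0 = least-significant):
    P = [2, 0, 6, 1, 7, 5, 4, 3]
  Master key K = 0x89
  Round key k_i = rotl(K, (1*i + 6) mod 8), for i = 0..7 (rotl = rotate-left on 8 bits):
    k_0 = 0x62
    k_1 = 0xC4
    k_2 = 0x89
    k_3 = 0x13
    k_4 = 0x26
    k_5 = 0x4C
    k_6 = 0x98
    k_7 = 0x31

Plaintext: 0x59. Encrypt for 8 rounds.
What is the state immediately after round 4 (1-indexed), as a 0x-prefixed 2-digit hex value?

0x88

s_0 = plaintext = 0x59
s_1 = Round(s_0, k_0) = 0x9A
s_2 = Round(s_1, k_1) = 0xD0
s_3 = Round(s_2, k_2) = 0x1E
s_4 = Round(s_3, k_3) = 0x88
s_5 = Round(s_4, k_4) = 0x7C
s_6 = Round(s_5, k_5) = 0x87
s_7 = Round(s_6, k_6) = 0x86
s_8 = Round(s_7, k_7) = 0x28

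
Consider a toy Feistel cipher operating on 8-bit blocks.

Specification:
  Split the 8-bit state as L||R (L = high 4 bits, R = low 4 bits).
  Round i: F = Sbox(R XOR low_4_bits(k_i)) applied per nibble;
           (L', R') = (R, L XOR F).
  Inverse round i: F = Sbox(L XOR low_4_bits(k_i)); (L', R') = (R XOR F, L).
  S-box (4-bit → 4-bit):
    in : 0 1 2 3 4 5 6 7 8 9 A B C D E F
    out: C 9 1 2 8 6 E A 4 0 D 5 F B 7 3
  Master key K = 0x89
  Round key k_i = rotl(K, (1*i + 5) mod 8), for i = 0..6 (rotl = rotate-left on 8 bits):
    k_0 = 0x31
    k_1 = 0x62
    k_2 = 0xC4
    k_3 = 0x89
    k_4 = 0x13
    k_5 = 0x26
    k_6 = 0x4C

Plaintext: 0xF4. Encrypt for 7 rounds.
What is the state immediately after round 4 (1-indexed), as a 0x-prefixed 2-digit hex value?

s_0 = plaintext = 0xF4
s_1 = Round(s_0, k_0) = 0x49
s_2 = Round(s_1, k_1) = 0x91
s_3 = Round(s_2, k_2) = 0x1F
s_4 = Round(s_3, k_3) = 0xFF
s_5 = Round(s_4, k_4) = 0xF0
s_6 = Round(s_5, k_5) = 0x01
s_7 = Round(s_6, k_6) = 0x1B

0xFF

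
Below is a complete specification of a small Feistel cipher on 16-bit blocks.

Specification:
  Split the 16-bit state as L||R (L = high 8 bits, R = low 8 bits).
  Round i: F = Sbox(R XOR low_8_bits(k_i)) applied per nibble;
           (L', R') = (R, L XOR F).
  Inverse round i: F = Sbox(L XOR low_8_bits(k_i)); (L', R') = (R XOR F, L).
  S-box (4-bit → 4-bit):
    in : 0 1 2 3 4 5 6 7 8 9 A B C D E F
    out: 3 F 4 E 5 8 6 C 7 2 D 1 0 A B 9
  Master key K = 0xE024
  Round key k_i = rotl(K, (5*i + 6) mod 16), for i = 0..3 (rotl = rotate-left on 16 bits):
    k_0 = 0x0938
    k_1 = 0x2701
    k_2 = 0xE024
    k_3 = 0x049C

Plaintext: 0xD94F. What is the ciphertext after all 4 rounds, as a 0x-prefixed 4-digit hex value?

0x3E6E

s_0 = plaintext = 0xD94F
s_1 = Round(s_0, k_0) = 0x4F15
s_2 = Round(s_1, k_1) = 0x15BA
s_3 = Round(s_2, k_2) = 0xBA3E
s_4 = Round(s_3, k_3) = 0x3E6E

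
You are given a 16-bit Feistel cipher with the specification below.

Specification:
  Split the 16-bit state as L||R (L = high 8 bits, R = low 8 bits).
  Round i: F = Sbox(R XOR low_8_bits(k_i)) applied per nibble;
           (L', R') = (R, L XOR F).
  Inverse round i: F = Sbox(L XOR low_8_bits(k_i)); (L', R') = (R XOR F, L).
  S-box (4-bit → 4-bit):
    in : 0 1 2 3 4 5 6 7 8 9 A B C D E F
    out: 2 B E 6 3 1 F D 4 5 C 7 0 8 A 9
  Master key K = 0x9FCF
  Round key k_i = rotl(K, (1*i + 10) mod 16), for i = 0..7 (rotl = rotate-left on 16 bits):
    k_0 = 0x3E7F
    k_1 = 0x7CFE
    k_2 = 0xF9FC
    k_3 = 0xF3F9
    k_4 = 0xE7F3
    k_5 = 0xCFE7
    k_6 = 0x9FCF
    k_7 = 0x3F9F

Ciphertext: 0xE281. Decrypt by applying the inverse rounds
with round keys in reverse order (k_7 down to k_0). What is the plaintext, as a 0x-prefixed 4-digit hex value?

s_0 = ciphertext = 0xE281
s_1 = InvRound(s_0, k_7) = 0x59E2
s_2 = InvRound(s_1, k_6) = 0xBD59
s_3 = InvRound(s_2, k_5) = 0x45BD
s_4 = InvRound(s_3, k_4) = 0xC245
s_5 = InvRound(s_4, k_3) = 0x22C2
s_6 = InvRound(s_5, k_2) = 0x4822
s_7 = InvRound(s_6, k_1) = 0x5D48
s_8 = InvRound(s_7, k_0) = 0xA65D

0xA65D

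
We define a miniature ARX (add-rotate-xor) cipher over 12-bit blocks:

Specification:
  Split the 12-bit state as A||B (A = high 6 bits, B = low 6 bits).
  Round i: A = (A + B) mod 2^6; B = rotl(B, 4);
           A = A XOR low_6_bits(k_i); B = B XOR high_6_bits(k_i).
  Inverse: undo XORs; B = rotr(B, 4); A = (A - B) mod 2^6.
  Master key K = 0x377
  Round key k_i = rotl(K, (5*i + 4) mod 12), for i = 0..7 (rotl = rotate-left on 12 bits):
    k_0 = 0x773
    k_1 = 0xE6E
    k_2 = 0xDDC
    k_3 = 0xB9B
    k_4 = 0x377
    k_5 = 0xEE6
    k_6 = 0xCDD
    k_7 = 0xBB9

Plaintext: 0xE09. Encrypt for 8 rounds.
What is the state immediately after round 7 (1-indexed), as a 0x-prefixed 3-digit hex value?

0x882

s_0 = plaintext = 0xE09
s_1 = Round(s_0, k_0) = 0xC8F
s_2 = Round(s_1, k_1) = 0xBCA
s_3 = Round(s_2, k_2) = 0x955
s_4 = Round(s_3, k_3) = 0x87B
s_5 = Round(s_4, k_4) = 0xAF3
s_6 = Round(s_5, k_5) = 0xE07
s_7 = Round(s_6, k_6) = 0x882
s_8 = Round(s_7, k_7) = 0x74E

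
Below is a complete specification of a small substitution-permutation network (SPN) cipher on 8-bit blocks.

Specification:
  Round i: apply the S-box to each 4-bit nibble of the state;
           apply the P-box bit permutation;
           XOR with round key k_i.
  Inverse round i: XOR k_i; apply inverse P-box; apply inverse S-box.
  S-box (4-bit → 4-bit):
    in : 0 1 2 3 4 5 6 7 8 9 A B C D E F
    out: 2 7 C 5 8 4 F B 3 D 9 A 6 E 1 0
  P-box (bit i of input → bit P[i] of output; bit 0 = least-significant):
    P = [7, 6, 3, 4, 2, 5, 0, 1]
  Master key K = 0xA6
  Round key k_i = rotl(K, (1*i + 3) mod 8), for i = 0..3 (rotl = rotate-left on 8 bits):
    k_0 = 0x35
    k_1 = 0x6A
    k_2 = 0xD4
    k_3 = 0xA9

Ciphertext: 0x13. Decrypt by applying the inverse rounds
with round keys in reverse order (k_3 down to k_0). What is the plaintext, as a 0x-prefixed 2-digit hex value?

s_0 = ciphertext = 0x13
s_1 = InvRound(s_0, k_3) = 0xB9
s_2 = InvRound(s_1, k_2) = 0x1C
s_3 = InvRound(s_2, k_1) = 0x7B
s_4 = InvRound(s_3, k_0) = 0xAC

0xAC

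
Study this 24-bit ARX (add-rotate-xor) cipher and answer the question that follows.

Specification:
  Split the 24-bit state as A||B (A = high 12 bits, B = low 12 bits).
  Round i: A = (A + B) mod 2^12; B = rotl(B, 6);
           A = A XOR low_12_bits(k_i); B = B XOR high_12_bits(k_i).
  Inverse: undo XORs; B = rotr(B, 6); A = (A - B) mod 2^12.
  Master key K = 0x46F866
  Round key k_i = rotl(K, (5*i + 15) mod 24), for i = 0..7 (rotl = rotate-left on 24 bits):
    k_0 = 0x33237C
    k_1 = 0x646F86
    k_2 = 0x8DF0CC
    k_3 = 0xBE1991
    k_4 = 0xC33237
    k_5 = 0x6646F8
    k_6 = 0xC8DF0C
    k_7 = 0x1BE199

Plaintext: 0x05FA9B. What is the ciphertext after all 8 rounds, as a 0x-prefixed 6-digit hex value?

0xB8C40B

s_0 = plaintext = 0x05FA9B
s_1 = Round(s_0, k_0) = 0x9865D8
s_2 = Round(s_1, k_1) = 0x0D8051
s_3 = Round(s_2, k_2) = 0x1E5C9E
s_4 = Round(s_3, k_3) = 0x712C53
s_5 = Round(s_4, k_4) = 0x1528C2
s_6 = Round(s_5, k_5) = 0xCEC6C7
s_7 = Round(s_6, k_6) = 0xCBFD56
s_8 = Round(s_7, k_7) = 0xB8C40B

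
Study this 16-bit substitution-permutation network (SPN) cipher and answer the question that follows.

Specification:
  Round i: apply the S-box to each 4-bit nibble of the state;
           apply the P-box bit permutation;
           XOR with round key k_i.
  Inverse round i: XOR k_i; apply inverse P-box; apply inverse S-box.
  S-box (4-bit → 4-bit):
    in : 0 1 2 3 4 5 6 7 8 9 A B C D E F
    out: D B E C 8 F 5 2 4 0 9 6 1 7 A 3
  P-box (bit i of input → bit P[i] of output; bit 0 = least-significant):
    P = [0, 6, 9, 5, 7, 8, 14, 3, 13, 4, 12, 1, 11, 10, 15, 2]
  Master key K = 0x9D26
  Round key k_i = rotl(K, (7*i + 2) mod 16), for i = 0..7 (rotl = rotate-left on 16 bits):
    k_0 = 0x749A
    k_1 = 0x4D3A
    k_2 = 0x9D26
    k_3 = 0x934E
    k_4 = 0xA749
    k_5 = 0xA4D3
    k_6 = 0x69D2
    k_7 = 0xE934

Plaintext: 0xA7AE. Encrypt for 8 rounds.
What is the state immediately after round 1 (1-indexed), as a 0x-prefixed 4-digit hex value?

0x7C66

s_0 = plaintext = 0xA7AE
s_1 = Round(s_0, k_0) = 0x7C66
s_2 = Round(s_1, k_1) = 0x2BBB
s_3 = Round(s_2, k_2) = 0x4A72
s_4 = Round(s_3, k_3) = 0xB028
s_5 = Round(s_4, k_4) = 0x5043
s_6 = Round(s_5, k_5) = 0x1AFD
s_7 = Round(s_6, k_6) = 0x4615
s_8 = Round(s_7, k_7) = 0xDAD9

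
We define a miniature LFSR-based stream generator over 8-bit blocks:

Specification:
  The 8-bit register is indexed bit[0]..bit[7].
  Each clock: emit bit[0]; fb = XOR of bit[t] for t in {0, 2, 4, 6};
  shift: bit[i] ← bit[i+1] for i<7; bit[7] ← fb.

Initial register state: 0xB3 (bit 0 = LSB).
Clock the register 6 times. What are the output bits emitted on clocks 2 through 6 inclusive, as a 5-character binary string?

reg_0 = 0xB3
clock 1: out=1, reg = 0x59
clock 2: out=1, reg = 0xAC
clock 3: out=0, reg = 0xD6
clock 4: out=0, reg = 0xEB
clock 5: out=1, reg = 0x75
clock 6: out=1, reg = 0x3A

10011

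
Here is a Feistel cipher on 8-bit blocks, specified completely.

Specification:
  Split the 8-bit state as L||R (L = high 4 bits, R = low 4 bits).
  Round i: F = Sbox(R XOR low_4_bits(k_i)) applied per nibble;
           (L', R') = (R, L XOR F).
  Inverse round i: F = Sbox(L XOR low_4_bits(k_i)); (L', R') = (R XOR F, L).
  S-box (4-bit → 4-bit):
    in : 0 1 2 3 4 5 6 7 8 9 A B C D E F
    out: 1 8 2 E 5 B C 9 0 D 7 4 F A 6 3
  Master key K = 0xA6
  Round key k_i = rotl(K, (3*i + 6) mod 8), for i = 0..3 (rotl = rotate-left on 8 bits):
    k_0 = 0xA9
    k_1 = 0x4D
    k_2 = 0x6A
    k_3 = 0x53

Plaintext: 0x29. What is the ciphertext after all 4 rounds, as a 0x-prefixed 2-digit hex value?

s_0 = plaintext = 0x29
s_1 = Round(s_0, k_0) = 0x93
s_2 = Round(s_1, k_1) = 0x3F
s_3 = Round(s_2, k_2) = 0xF8
s_4 = Round(s_3, k_3) = 0x8B

0x8B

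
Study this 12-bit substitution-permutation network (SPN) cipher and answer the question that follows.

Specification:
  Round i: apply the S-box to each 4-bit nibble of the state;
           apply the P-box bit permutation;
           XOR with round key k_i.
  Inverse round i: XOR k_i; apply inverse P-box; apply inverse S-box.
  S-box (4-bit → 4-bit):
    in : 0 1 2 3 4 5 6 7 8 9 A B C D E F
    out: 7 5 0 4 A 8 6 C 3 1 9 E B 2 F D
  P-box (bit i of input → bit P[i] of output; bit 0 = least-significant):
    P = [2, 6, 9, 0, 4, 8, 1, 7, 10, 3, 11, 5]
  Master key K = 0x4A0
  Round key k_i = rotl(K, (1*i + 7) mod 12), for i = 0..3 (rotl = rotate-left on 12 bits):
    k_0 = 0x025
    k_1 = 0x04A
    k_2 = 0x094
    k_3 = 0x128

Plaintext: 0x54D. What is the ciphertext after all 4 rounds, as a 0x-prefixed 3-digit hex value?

0x868

s_0 = plaintext = 0x54D
s_1 = Round(s_0, k_0) = 0x1C5
s_2 = Round(s_1, k_1) = 0xDDB
s_3 = Round(s_2, k_2) = 0x3DD
s_4 = Round(s_3, k_3) = 0x868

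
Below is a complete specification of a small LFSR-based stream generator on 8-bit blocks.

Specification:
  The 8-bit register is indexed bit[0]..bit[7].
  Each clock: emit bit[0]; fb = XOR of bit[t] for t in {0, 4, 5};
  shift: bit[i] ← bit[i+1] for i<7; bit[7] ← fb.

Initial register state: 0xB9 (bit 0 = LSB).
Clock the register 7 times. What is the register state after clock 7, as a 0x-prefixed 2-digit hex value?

0x7F

reg_0 = 0xB9
clock 1: out=1, reg = 0xDC
clock 2: out=0, reg = 0xEE
clock 3: out=0, reg = 0xF7
clock 4: out=1, reg = 0xFB
clock 5: out=1, reg = 0xFD
clock 6: out=1, reg = 0xFE
clock 7: out=0, reg = 0x7F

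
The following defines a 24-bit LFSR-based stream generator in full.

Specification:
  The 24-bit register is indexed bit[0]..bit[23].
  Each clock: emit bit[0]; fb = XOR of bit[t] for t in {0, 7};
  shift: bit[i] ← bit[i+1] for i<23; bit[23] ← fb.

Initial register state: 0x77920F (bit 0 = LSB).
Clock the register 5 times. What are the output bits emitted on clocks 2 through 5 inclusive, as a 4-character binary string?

reg_0 = 0x77920F
clock 1: out=1, reg = 0xBBC907
clock 2: out=1, reg = 0xDDE483
clock 3: out=1, reg = 0x6EF241
clock 4: out=1, reg = 0xB77920
clock 5: out=0, reg = 0x5BBC90

1110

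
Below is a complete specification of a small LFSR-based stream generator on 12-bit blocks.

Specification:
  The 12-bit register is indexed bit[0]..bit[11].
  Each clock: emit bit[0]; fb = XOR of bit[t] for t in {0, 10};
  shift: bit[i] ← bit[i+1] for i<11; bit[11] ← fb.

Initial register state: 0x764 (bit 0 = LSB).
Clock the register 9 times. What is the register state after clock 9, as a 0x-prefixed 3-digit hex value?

reg_0 = 0x764
clock 1: out=0, reg = 0xBB2
clock 2: out=0, reg = 0x5D9
clock 3: out=1, reg = 0x2EC
clock 4: out=0, reg = 0x176
clock 5: out=0, reg = 0x0BB
clock 6: out=1, reg = 0x85D
clock 7: out=1, reg = 0xC2E
clock 8: out=0, reg = 0xE17
clock 9: out=1, reg = 0x70B

0x70B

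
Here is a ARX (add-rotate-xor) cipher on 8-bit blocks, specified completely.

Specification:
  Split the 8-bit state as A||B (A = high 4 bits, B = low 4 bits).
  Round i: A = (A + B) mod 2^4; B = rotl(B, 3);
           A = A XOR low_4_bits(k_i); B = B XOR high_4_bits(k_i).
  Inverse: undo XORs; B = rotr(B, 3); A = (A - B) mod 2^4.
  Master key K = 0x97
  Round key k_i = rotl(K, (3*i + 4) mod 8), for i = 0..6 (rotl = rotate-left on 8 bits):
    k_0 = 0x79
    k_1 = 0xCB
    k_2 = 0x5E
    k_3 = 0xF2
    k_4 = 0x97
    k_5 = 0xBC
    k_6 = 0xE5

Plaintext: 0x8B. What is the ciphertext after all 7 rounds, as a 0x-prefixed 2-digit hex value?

0x33

s_0 = plaintext = 0x8B
s_1 = Round(s_0, k_0) = 0xAA
s_2 = Round(s_1, k_1) = 0xF9
s_3 = Round(s_2, k_2) = 0x69
s_4 = Round(s_3, k_3) = 0xD3
s_5 = Round(s_4, k_4) = 0x70
s_6 = Round(s_5, k_5) = 0xBB
s_7 = Round(s_6, k_6) = 0x33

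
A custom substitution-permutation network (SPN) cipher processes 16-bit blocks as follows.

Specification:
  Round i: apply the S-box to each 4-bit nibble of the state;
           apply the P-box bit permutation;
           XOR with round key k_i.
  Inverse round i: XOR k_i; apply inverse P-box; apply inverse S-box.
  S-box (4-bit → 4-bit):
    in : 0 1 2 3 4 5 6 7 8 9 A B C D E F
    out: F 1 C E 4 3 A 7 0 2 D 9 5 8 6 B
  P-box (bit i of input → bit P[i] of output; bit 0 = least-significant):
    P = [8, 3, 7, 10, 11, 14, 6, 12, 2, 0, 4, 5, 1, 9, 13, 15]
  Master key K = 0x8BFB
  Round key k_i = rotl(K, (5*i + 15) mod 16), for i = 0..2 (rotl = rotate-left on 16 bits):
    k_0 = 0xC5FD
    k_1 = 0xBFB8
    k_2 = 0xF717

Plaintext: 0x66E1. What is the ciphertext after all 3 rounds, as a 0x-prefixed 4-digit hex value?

s_0 = plaintext = 0x66E1
s_1 = Round(s_0, k_0) = 0x069C
s_2 = Round(s_1, k_1) = 0x5C1B
s_3 = Round(s_2, k_2) = 0xF801

0xF801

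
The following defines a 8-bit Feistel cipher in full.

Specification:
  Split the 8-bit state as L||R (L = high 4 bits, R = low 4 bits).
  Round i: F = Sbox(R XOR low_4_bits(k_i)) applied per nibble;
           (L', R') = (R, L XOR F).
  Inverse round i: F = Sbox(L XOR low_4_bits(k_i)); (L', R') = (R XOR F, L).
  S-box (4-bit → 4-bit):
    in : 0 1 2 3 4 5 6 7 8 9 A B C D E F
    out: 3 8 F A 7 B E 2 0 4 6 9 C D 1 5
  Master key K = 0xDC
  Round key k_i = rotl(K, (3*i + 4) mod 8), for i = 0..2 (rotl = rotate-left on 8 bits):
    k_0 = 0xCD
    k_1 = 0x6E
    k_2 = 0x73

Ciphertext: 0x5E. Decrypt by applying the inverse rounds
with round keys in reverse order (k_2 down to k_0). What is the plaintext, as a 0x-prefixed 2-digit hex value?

0x44

s_0 = ciphertext = 0x5E
s_1 = InvRound(s_0, k_2) = 0x05
s_2 = InvRound(s_1, k_1) = 0x40
s_3 = InvRound(s_2, k_0) = 0x44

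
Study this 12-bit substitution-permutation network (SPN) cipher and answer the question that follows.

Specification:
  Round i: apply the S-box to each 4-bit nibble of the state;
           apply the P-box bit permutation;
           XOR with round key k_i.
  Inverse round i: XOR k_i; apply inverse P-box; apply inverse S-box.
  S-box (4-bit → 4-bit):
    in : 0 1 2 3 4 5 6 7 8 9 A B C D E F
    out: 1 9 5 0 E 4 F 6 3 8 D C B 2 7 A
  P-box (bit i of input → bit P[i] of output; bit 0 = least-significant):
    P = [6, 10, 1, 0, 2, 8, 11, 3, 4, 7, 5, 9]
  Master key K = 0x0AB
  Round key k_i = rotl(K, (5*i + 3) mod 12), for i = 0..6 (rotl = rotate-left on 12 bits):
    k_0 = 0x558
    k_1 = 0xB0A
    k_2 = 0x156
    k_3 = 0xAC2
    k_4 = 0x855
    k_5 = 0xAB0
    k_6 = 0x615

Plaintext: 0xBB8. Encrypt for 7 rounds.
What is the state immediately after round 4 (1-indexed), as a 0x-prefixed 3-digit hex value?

0x8FF

s_0 = plaintext = 0xBB8
s_1 = Round(s_0, k_0) = 0xB30
s_2 = Round(s_1, k_1) = 0x96A
s_3 = Round(s_2, k_2) = 0xA19
s_4 = Round(s_3, k_3) = 0x8FF
s_5 = Round(s_4, k_4) = 0xDCC
s_6 = Round(s_5, k_5) = 0xF7D
s_7 = Round(s_6, k_6) = 0x995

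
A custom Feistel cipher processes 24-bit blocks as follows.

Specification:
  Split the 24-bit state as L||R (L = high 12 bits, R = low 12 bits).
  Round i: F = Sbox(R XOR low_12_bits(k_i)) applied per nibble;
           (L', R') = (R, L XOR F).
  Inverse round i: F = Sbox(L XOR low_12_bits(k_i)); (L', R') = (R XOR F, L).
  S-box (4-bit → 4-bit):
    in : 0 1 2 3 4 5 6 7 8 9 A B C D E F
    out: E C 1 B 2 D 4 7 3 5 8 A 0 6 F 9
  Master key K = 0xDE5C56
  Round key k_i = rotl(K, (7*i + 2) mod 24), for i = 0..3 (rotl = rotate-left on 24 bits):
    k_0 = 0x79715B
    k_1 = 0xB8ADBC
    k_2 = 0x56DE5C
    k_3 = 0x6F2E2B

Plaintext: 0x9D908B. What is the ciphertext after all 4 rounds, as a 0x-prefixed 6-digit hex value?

s_0 = plaintext = 0x9D908B
s_1 = Round(s_0, k_0) = 0x08B5B7
s_2 = Round(s_1, k_1) = 0x5B7361
s_3 = Round(s_2, k_2) = 0x361301
s_4 = Round(s_3, k_3) = 0x301579

0x301579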